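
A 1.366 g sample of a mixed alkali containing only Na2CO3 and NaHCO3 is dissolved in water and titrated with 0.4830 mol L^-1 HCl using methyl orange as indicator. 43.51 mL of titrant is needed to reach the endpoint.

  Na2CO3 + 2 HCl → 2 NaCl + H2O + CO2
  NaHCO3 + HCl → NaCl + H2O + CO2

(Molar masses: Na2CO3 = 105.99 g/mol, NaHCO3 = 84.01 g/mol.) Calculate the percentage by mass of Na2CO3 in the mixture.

n(HCl) = 0.04351 × 0.4830 = 0.02102 mol
Let x = n(Na2CO3), y = n(NaHCO3).
Titrant: 2x + 1y = 0.02102;  mass: 105.99x + 84.01y = 1.366
Solving, x = 6.440 × 10^-3 mol, y = 8.135 × 10^-3 mol
mass of Na2CO3 = 6.440 × 10^-3 × 105.99 = 0.6826 g
% Na2CO3 = 0.6826 / 1.366 × 100 = 49.97 %

49.97 %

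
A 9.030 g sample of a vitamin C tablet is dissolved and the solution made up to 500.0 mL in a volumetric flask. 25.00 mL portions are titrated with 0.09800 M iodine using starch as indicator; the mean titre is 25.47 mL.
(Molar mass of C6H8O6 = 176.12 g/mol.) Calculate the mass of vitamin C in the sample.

8.792 g

C6H8O6 + I2 → C6H6O6 + 2 HI
n(I2) per titration = 0.02547 × 0.09800 = 2.496 × 10^-3 mol
n(C6H8O6) in each aliquot = 2.496 × 10^-3 mol (1:1 ratio)
n(C6H8O6) in the whole flask = 2.496 × 10^-3 × 500.0/25.00 = 0.04992 mol
mass of C6H8O6 = 0.04992 × 176.12 = 8.792 g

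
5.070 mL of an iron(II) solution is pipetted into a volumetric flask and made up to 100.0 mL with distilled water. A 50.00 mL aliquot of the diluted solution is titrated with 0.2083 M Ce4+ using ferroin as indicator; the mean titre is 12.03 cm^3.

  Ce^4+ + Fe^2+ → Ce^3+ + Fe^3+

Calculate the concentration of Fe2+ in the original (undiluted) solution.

n(Ce4+) = 0.01203 × 0.2083 = 2.506 × 10^-3 mol
n(Fe2+) in the aliquot = 2.506 × 10^-3 mol (1:1 ratio)
[Fe2+]_dilute = 2.506 × 10^-3 / 0.05000 = 0.05012 mol/L
Dilution factor = 100.0 / 5.070 = 19.72
[Fe2+]_stock = 0.05012 × 19.72 = 0.9885 mol/L

0.9885 M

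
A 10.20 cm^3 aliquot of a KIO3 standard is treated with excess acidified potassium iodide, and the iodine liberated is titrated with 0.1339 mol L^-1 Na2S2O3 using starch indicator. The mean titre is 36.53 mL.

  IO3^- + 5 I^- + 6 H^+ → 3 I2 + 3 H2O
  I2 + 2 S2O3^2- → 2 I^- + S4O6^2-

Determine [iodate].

0.07992 mol/L

n(S2O3^2-) = 0.03653 × 0.1339 = 4.891 × 10^-3 mol
n(I2) = n(S2O3^2-)/2 = 2.446 × 10^-3 mol
From the 1:3 ratio, n(IO3^-) in the aliquot = 1/3 × 2.446 × 10^-3 = 8.152 × 10^-4 mol
[IO3^-] = 8.152 × 10^-4 / 0.01020 = 0.07992 mol/L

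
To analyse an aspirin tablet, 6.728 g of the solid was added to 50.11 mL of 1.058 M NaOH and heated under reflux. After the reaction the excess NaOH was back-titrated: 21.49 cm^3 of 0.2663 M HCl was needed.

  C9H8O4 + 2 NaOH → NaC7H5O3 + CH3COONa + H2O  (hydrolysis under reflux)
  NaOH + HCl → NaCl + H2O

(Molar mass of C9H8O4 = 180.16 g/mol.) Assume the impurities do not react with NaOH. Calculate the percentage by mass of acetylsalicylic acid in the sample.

63.32 %

n(NaOH) added = 0.05011 × 1.058 = 0.05302 mol
n(HCl) used in back-titration = 0.02149 × 0.2663 = 5.723 × 10^-3 mol
n(NaOH) left over = 5.723 × 10^-3 mol (1:1 ratio)
n(NaOH) consumed by analyte = 0.05302 − 5.723 × 10^-3 = 0.04729 mol
From the 1:2 ratio, n(C9H8O4) = 1/2 × 0.04729 = 0.02365 mol
mass of C9H8O4 = 0.02365 × 180.16 = 4.260 g
% C9H8O4 = 4.260 / 6.728 × 100 = 63.32 %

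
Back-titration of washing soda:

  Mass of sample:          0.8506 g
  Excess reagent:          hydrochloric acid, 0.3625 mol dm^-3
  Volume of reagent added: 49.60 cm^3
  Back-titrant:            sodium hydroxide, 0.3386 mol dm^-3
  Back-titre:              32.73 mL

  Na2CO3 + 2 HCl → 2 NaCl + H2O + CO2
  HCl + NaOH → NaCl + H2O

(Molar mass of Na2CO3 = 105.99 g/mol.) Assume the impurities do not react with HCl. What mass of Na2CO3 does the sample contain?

n(HCl) added = 0.04960 × 0.3625 = 0.01798 mol
n(NaOH) used in back-titration = 0.03273 × 0.3386 = 0.01108 mol
n(HCl) left over = 0.01108 mol (1:1 ratio)
n(HCl) consumed by analyte = 0.01798 − 0.01108 = 6.898 × 10^-3 mol
From the 1:2 ratio, n(Na2CO3) = 1/2 × 6.898 × 10^-3 = 3.449 × 10^-3 mol
mass of Na2CO3 = 3.449 × 10^-3 × 105.99 = 0.3655 g

0.3655 g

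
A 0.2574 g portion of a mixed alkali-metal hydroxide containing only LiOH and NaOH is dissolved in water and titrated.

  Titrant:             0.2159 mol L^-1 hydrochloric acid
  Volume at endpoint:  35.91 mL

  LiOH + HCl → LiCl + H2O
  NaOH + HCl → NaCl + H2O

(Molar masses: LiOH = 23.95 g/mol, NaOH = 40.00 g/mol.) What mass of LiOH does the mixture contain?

n(HCl) = 0.03591 × 0.2159 = 7.753 × 10^-3 mol
Let x = n(LiOH), y = n(NaOH).
Titrant: 1x + 1y = 7.753 × 10^-3;  mass: 23.95x + 40.00y = 0.2574
Solving, x = 3.285 × 10^-3 mol, y = 4.468 × 10^-3 mol
mass of LiOH = 3.285 × 10^-3 × 23.95 = 0.07867 g

0.07867 g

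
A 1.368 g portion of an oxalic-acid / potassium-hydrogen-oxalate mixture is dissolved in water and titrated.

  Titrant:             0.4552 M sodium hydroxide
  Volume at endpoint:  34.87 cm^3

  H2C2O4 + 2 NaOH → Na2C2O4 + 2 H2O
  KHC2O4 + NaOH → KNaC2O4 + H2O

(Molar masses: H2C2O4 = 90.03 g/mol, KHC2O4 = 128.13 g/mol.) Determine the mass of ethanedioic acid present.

0.3606 g

n(NaOH) = 0.03487 × 0.4552 = 0.01587 mol
Let x = n(H2C2O4), y = n(KHC2O4).
Titrant: 2x + 1y = 0.01587;  mass: 90.03x + 128.13y = 1.368
Solving, x = 4.005 × 10^-3 mol, y = 7.862 × 10^-3 mol
mass of H2C2O4 = 4.005 × 10^-3 × 90.03 = 0.3606 g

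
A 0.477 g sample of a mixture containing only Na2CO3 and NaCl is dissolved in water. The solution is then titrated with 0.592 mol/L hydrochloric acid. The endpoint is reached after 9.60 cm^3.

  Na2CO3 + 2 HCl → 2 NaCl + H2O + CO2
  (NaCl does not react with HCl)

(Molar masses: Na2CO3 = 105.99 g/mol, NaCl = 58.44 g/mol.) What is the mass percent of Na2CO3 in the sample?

n(HCl) = 0.00960 × 0.592 = 5.68 × 10^-3 mol
Let x = n(Na2CO3), y = n(NaCl).
Titrant: 2x = 5.68 × 10^-3;  mass: 105.99x + 58.44y = 0.477
Solving, x = 2.84 × 10^-3 mol, y = 3.01 × 10^-3 mol
mass of Na2CO3 = 2.84 × 10^-3 × 105.99 = 0.301 g
% Na2CO3 = 0.301 / 0.477 × 100 = 63.1 %

63.1 %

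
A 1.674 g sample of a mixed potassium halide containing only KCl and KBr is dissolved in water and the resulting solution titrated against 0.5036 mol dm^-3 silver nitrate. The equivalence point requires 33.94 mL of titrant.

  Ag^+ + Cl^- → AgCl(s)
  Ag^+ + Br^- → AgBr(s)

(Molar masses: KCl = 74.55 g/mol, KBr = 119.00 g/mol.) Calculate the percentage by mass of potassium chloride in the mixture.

36.07 %

n(AgNO3) = 0.03394 × 0.5036 = 0.01709 mol
Let x = n(KCl), y = n(KBr).
Titrant: 1x + 1y = 0.01709;  mass: 74.55x + 119.00y = 1.674
Solving, x = 8.098 × 10^-3 mol, y = 8.994 × 10^-3 mol
mass of KCl = 8.098 × 10^-3 × 74.55 = 0.6037 g
% KCl = 0.6037 / 1.674 × 100 = 36.07 %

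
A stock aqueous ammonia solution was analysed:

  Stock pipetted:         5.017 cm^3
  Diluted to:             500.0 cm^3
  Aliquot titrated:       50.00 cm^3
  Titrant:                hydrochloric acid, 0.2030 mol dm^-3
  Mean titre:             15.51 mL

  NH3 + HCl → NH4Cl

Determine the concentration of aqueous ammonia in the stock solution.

n(HCl) = 0.01551 × 0.2030 = 3.149 × 10^-3 mol
n(NH3) in the aliquot = 3.149 × 10^-3 mol (1:1 ratio)
[NH3]_dilute = 3.149 × 10^-3 / 0.05000 = 0.06297 mol/L
Dilution factor = 500.0 / 5.017 = 99.66
[NH3]_stock = 0.06297 × 99.66 = 6.276 mol/L

6.276 mol/L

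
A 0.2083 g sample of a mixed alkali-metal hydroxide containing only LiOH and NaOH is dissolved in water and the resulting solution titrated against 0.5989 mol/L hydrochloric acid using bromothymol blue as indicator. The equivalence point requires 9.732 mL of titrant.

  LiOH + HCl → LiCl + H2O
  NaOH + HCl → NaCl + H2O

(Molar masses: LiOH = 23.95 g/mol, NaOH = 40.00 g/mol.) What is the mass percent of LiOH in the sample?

n(HCl) = 0.009732 × 0.5989 = 5.828 × 10^-3 mol
Let x = n(LiOH), y = n(NaOH).
Titrant: 1x + 1y = 5.828 × 10^-3;  mass: 23.95x + 40.00y = 0.2083
Solving, x = 1.548 × 10^-3 mol, y = 4.281 × 10^-3 mol
mass of LiOH = 1.548 × 10^-3 × 23.95 = 0.03707 g
% LiOH = 0.03707 / 0.2083 × 100 = 17.79 %

17.79 %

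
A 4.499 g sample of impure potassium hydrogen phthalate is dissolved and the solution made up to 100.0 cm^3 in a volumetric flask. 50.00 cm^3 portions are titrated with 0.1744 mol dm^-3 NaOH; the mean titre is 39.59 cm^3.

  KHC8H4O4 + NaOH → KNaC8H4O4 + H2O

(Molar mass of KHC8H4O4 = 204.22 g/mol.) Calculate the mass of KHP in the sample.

2.820 g

n(NaOH) per titration = 0.03959 × 0.1744 = 6.904 × 10^-3 mol
n(KHC8H4O4) in each aliquot = 6.904 × 10^-3 mol (1:1 ratio)
n(KHC8H4O4) in the whole flask = 6.904 × 10^-3 × 100.0/50.00 = 0.01381 mol
mass of KHC8H4O4 = 0.01381 × 204.22 = 2.820 g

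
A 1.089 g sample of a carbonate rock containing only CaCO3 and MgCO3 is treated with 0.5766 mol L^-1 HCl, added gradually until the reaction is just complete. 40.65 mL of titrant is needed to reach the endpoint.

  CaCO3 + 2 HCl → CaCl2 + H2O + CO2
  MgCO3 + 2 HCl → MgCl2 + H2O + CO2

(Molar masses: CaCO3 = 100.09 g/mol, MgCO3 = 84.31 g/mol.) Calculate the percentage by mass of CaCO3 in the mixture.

58.79 %

n(HCl) = 0.04065 × 0.5766 = 0.02344 mol
Let x = n(CaCO3), y = n(MgCO3).
Titrant: 2x + 2y = 0.02344;  mass: 100.09x + 84.31y = 1.089
Solving, x = 6.397 × 10^-3 mol, y = 5.323 × 10^-3 mol
mass of CaCO3 = 6.397 × 10^-3 × 100.09 = 0.6402 g
% CaCO3 = 0.6402 / 1.089 × 100 = 58.79 %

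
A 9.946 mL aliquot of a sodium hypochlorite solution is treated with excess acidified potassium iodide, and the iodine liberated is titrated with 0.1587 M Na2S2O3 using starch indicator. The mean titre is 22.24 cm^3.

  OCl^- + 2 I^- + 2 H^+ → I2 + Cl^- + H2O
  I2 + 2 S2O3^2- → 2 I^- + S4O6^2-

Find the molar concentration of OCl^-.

0.1774 M

n(S2O3^2-) = 0.02224 × 0.1587 = 3.529 × 10^-3 mol
n(I2) = n(S2O3^2-)/2 = 1.765 × 10^-3 mol
n(OCl^-) in the aliquot = 1.765 × 10^-3 mol (1:1 ratio)
[OCl^-] = 1.765 × 10^-3 / 0.009946 = 0.1774 mol/L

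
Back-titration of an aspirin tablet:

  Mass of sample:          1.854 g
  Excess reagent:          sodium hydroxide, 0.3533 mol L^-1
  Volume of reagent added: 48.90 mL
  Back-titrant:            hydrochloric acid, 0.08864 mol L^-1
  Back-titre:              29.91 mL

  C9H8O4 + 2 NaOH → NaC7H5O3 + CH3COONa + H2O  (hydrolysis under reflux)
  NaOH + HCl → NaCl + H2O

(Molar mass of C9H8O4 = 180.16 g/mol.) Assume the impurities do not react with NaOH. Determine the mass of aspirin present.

n(NaOH) added = 0.04890 × 0.3533 = 0.01728 mol
n(HCl) used in back-titration = 0.02991 × 0.08864 = 2.651 × 10^-3 mol
n(NaOH) left over = 2.651 × 10^-3 mol (1:1 ratio)
n(NaOH) consumed by analyte = 0.01728 − 2.651 × 10^-3 = 0.01463 mol
From the 1:2 ratio, n(C9H8O4) = 1/2 × 0.01463 = 7.313 × 10^-3 mol
mass of C9H8O4 = 7.313 × 10^-3 × 180.16 = 1.317 g

1.317 g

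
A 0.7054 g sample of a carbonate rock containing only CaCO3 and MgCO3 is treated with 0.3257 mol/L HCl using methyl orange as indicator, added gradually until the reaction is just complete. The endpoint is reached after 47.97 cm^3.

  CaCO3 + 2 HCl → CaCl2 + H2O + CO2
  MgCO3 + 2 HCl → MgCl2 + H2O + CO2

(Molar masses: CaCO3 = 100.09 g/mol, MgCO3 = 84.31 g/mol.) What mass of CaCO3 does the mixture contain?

n(HCl) = 0.04797 × 0.3257 = 0.01562 mol
Let x = n(CaCO3), y = n(MgCO3).
Titrant: 2x + 2y = 0.01562;  mass: 100.09x + 84.31y = 0.7054
Solving, x = 2.964 × 10^-3 mol, y = 4.848 × 10^-3 mol
mass of CaCO3 = 2.964 × 10^-3 × 100.09 = 0.2967 g

0.2967 g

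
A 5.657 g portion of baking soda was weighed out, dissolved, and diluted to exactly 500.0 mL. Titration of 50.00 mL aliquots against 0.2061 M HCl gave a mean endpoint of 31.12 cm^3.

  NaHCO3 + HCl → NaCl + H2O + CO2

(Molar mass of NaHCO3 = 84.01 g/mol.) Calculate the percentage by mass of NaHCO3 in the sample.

n(HCl) per titration = 0.03112 × 0.2061 = 6.414 × 10^-3 mol
n(NaHCO3) in each aliquot = 6.414 × 10^-3 mol (1:1 ratio)
n(NaHCO3) in the whole flask = 6.414 × 10^-3 × 500.0/50.00 = 0.06414 mol
mass of NaHCO3 = 0.06414 × 84.01 = 5.388 g
% NaHCO3 = 5.388 / 5.657 × 100 = 95.25 %

95.25 %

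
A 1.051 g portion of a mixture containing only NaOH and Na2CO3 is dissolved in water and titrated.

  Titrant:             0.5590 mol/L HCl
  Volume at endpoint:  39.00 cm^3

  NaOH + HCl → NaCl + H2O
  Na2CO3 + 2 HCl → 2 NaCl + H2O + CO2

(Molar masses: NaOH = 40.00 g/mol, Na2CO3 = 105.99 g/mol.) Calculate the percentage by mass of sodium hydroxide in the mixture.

30.56 %

n(HCl) = 0.03900 × 0.5590 = 0.02180 mol
Let x = n(NaOH), y = n(Na2CO3).
Titrant: 1x + 2y = 0.02180;  mass: 40.00x + 105.99y = 1.051
Solving, x = 8.030 × 10^-3 mol, y = 6.886 × 10^-3 mol
mass of NaOH = 8.030 × 10^-3 × 40.00 = 0.3212 g
% NaOH = 0.3212 / 1.051 × 100 = 30.56 %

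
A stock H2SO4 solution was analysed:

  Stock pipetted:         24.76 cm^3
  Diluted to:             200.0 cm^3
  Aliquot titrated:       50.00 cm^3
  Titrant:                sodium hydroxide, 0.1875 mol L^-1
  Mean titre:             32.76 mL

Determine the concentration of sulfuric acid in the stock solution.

H2SO4 + 2 NaOH → Na2SO4 + 2 H2O
n(NaOH) = 0.03276 × 0.1875 = 6.143 × 10^-3 mol
From the 1:2 ratio, n(H2SO4) in the aliquot = 1/2 × 6.143 × 10^-3 = 3.071 × 10^-3 mol
[H2SO4]_dilute = 3.071 × 10^-3 / 0.05000 = 0.06143 mol/L
Dilution factor = 200.0 / 24.76 = 8.078
[H2SO4]_stock = 0.06143 × 8.078 = 0.4962 mol/L

0.4962 mol/L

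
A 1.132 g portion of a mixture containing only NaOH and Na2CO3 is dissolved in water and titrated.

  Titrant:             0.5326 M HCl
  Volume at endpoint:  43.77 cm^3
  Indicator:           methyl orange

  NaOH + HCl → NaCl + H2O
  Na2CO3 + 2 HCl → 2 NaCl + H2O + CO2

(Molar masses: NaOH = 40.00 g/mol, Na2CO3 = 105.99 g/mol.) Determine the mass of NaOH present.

0.3183 g

n(HCl) = 0.04377 × 0.5326 = 0.02331 mol
Let x = n(NaOH), y = n(Na2CO3).
Titrant: 1x + 2y = 0.02331;  mass: 40.00x + 105.99y = 1.132
Solving, x = 7.958 × 10^-3 mol, y = 7.677 × 10^-3 mol
mass of NaOH = 7.958 × 10^-3 × 40.00 = 0.3183 g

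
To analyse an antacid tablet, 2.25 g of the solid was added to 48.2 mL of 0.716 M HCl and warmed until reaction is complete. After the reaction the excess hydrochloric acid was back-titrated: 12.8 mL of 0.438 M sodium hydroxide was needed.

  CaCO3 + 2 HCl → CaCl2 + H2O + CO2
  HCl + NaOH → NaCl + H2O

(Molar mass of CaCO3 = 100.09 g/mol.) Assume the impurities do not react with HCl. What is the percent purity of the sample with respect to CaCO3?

n(HCl) added = 0.0482 × 0.716 = 0.0345 mol
n(NaOH) used in back-titration = 0.0128 × 0.438 = 5.61 × 10^-3 mol
n(HCl) left over = 5.61 × 10^-3 mol (1:1 ratio)
n(HCl) consumed by analyte = 0.0345 − 5.61 × 10^-3 = 0.0289 mol
From the 1:2 ratio, n(CaCO3) = 1/2 × 0.0289 = 0.0145 mol
mass of CaCO3 = 0.0145 × 100.09 = 1.45 g
% CaCO3 = 1.45 / 2.25 × 100 = 64.3 %

64.3 %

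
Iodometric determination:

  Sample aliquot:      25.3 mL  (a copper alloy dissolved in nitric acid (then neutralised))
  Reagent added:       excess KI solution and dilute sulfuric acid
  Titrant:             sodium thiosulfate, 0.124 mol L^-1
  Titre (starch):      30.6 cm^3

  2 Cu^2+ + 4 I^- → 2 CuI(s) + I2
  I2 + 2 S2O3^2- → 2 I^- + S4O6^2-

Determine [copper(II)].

n(S2O3^2-) = 0.0306 × 0.124 = 3.79 × 10^-3 mol
n(I2) = n(S2O3^2-)/2 = 1.90 × 10^-3 mol
From the 2:1 ratio, n(Cu2+) in the aliquot = 2/1 × 1.90 × 10^-3 = 3.79 × 10^-3 mol
[Cu2+] = 3.79 × 10^-3 / 0.0253 = 0.150 mol/L

0.150 mol/L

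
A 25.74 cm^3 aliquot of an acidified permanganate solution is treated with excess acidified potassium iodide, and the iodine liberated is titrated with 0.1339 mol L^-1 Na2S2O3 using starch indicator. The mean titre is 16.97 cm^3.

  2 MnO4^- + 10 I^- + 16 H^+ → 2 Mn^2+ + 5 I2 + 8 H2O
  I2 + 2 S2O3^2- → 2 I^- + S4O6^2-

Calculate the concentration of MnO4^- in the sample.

n(S2O3^2-) = 0.01697 × 0.1339 = 2.272 × 10^-3 mol
n(I2) = n(S2O3^2-)/2 = 1.136 × 10^-3 mol
From the 2:5 ratio, n(MnO4^-) in the aliquot = 2/5 × 1.136 × 10^-3 = 4.545 × 10^-4 mol
[MnO4^-] = 4.545 × 10^-4 / 0.02574 = 0.01766 mol/L

0.01766 mol/L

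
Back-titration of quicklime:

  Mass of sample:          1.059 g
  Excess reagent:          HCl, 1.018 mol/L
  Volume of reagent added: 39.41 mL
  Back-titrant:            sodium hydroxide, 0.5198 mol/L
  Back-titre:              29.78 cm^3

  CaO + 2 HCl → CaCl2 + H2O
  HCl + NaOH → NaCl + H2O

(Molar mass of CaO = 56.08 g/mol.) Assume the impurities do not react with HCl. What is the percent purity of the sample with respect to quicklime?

n(HCl) added = 0.03941 × 1.018 = 0.04012 mol
n(NaOH) used in back-titration = 0.02978 × 0.5198 = 0.01548 mol
n(HCl) left over = 0.01548 mol (1:1 ratio)
n(HCl) consumed by analyte = 0.04012 − 0.01548 = 0.02464 mol
From the 1:2 ratio, n(CaO) = 1/2 × 0.02464 = 0.01232 mol
mass of CaO = 0.01232 × 56.08 = 0.6909 g
% CaO = 0.6909 / 1.059 × 100 = 65.24 %

65.24 %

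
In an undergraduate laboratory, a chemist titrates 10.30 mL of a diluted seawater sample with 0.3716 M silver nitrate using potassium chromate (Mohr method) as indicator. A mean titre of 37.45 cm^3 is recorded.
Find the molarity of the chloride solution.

1.351 M

Ag^+ + Cl^- → AgCl(s)
n(AgNO3) = 0.03745 L × 0.3716 mol/L = 0.01392 mol
n(Cl-) = 0.01392 mol (1:1 mole ratio)
[Cl-] = 0.01392 mol / 0.01030 L = 1.351 mol/L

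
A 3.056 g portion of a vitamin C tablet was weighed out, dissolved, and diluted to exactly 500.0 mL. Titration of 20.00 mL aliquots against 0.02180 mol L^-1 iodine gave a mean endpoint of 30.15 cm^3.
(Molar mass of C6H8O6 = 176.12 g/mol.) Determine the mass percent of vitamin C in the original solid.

C6H8O6 + I2 → C6H6O6 + 2 HI
n(I2) per titration = 0.03015 × 0.02180 = 6.573 × 10^-4 mol
n(C6H8O6) in each aliquot = 6.573 × 10^-4 mol (1:1 ratio)
n(C6H8O6) in the whole flask = 6.573 × 10^-4 × 500.0/20.00 = 0.01643 mol
mass of C6H8O6 = 0.01643 × 176.12 = 2.894 g
% C6H8O6 = 2.894 / 3.056 × 100 = 94.70 %

94.70 %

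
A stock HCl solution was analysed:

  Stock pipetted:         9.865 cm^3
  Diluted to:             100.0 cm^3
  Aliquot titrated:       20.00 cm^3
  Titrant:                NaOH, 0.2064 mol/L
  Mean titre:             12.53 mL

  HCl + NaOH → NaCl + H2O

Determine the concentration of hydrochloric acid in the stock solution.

n(NaOH) = 0.01253 × 0.2064 = 2.586 × 10^-3 mol
n(HCl) in the aliquot = 2.586 × 10^-3 mol (1:1 ratio)
[HCl]_dilute = 2.586 × 10^-3 / 0.02000 = 0.1293 mol/L
Dilution factor = 100.0 / 9.865 = 10.14
[HCl]_stock = 0.1293 × 10.14 = 1.311 mol/L

1.311 mol/L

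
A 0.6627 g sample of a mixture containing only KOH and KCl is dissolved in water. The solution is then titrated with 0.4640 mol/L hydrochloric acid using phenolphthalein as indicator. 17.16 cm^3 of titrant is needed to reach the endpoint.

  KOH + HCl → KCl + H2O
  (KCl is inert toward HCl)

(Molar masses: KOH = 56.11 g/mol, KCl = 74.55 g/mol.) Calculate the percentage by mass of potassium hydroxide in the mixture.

n(HCl) = 0.01716 × 0.4640 = 7.962 × 10^-3 mol
Let x = n(KOH), y = n(KCl).
Titrant: 1x = 7.962 × 10^-3;  mass: 56.11x + 74.55y = 0.6627
Solving, x = 7.962 × 10^-3 mol, y = 2.897 × 10^-3 mol
mass of KOH = 7.962 × 10^-3 × 56.11 = 0.4468 g
% KOH = 0.4468 / 0.6627 × 100 = 67.42 %

67.42 %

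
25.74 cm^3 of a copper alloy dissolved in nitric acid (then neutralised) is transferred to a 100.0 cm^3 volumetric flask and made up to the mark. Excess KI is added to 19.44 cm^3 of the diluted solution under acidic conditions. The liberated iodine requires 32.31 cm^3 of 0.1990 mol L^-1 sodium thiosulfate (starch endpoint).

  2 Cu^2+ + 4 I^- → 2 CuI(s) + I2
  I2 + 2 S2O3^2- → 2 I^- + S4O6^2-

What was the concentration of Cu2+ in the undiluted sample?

n(S2O3^2-) = 0.03231 × 0.1990 = 6.430 × 10^-3 mol
n(I2) = n(S2O3^2-)/2 = 3.215 × 10^-3 mol
From the 2:1 ratio, n(Cu2+) in the aliquot = 2/1 × 3.215 × 10^-3 = 6.430 × 10^-3 mol
[Cu2+]_dilute = 6.430 × 10^-3 / 0.01944 = 0.3307 mol/L
[Cu2+]_original = 0.3307 × 100.0/25.74 = 1.285 mol/L

1.285 mol/L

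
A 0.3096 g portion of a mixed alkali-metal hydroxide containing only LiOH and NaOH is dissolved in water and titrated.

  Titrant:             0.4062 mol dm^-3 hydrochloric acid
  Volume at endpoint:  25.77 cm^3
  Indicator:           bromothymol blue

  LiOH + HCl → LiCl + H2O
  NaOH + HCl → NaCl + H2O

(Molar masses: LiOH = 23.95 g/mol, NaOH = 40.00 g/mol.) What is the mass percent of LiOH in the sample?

n(HCl) = 0.02577 × 0.4062 = 0.01047 mol
Let x = n(LiOH), y = n(NaOH).
Titrant: 1x + 1y = 0.01047;  mass: 23.95x + 40.00y = 0.3096
Solving, x = 6.798 × 10^-3 mol, y = 3.670 × 10^-3 mol
mass of LiOH = 6.798 × 10^-3 × 23.95 = 0.1628 g
% LiOH = 0.1628 / 0.3096 × 100 = 52.59 %

52.59 %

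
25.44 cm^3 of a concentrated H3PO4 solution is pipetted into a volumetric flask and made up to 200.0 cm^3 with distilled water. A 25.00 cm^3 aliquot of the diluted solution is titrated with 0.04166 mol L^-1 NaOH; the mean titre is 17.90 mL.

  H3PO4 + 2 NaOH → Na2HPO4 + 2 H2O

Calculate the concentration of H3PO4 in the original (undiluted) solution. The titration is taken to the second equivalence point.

n(NaOH) = 0.01790 × 0.04166 = 7.457 × 10^-4 mol
From the 1:2 ratio, n(H3PO4) in the aliquot = 1/2 × 7.457 × 10^-4 = 3.729 × 10^-4 mol
[H3PO4]_dilute = 3.729 × 10^-4 / 0.02500 = 0.01491 mol/L
Dilution factor = 200.0 / 25.44 = 7.862
[H3PO4]_stock = 0.01491 × 7.862 = 0.1173 mol/L

0.1173 mol/L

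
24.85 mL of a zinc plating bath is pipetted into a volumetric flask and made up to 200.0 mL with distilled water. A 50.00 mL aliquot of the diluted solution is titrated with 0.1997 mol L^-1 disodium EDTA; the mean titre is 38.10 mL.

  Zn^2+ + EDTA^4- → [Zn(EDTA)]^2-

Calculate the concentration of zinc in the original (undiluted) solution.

n(EDTA) = 0.03810 × 0.1997 = 7.609 × 10^-3 mol
n(Zn2+) in the aliquot = 7.609 × 10^-3 mol (1:1 ratio)
[Zn2+]_dilute = 7.609 × 10^-3 / 0.05000 = 0.1522 mol/L
Dilution factor = 200.0 / 24.85 = 8.048
[Zn2+]_stock = 0.1522 × 8.048 = 1.225 mol/L

1.225 mol/L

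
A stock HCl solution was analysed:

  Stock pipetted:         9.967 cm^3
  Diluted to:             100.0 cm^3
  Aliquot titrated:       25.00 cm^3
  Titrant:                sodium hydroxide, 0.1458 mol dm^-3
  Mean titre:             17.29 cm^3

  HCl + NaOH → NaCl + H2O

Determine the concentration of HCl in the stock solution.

1.012 mol/L

n(NaOH) = 0.01729 × 0.1458 = 2.521 × 10^-3 mol
n(HCl) in the aliquot = 2.521 × 10^-3 mol (1:1 ratio)
[HCl]_dilute = 2.521 × 10^-3 / 0.02500 = 0.1008 mol/L
Dilution factor = 100.0 / 9.967 = 10.03
[HCl]_stock = 0.1008 × 10.03 = 1.012 mol/L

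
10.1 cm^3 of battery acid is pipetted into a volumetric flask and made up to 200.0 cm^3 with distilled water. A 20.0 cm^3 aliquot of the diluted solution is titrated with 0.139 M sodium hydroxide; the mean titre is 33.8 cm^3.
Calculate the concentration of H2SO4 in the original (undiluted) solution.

H2SO4 + 2 NaOH → Na2SO4 + 2 H2O
n(NaOH) = 0.0338 × 0.139 = 4.70 × 10^-3 mol
From the 1:2 ratio, n(H2SO4) in the aliquot = 1/2 × 4.70 × 10^-3 = 2.35 × 10^-3 mol
[H2SO4]_dilute = 2.35 × 10^-3 / 0.0200 = 0.117 mol/L
Dilution factor = 200.0 / 10.1 = 19.80
[H2SO4]_stock = 0.117 × 19.80 = 2.33 mol/L

2.33 M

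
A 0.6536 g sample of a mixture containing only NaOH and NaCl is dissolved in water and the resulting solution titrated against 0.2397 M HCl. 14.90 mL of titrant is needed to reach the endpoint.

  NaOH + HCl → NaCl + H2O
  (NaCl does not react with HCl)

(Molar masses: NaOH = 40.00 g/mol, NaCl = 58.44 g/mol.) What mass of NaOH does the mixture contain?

n(HCl) = 0.01490 × 0.2397 = 3.572 × 10^-3 mol
Let x = n(NaOH), y = n(NaCl).
Titrant: 1x = 3.572 × 10^-3;  mass: 40.00x + 58.44y = 0.6536
Solving, x = 3.572 × 10^-3 mol, y = 8.740 × 10^-3 mol
mass of NaOH = 3.572 × 10^-3 × 40.00 = 0.1429 g

0.1429 g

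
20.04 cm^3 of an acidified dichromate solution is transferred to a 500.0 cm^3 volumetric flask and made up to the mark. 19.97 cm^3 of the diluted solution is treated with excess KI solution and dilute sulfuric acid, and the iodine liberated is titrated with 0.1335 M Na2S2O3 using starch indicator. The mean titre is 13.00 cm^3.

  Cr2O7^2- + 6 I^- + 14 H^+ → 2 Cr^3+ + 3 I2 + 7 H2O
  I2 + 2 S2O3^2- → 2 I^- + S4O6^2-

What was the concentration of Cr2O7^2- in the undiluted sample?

n(S2O3^2-) = 0.01300 × 0.1335 = 1.736 × 10^-3 mol
n(I2) = n(S2O3^2-)/2 = 8.678 × 10^-4 mol
From the 1:3 ratio, n(Cr2O7^2-) in the aliquot = 1/3 × 8.678 × 10^-4 = 2.893 × 10^-4 mol
[Cr2O7^2-]_dilute = 2.893 × 10^-4 / 0.01997 = 0.01448 mol/L
[Cr2O7^2-]_original = 0.01448 × 500.0/20.04 = 0.3614 mol/L

0.3614 M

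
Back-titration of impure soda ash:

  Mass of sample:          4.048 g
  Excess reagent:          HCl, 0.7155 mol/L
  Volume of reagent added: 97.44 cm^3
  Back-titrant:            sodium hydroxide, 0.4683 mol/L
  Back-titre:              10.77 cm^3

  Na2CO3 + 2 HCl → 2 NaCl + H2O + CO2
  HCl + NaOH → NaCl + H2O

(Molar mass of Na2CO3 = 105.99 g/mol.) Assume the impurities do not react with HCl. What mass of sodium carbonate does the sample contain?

n(HCl) added = 0.09744 × 0.7155 = 0.06972 mol
n(NaOH) used in back-titration = 0.01077 × 0.4683 = 5.044 × 10^-3 mol
n(HCl) left over = 5.044 × 10^-3 mol (1:1 ratio)
n(HCl) consumed by analyte = 0.06972 − 5.044 × 10^-3 = 0.06467 mol
From the 1:2 ratio, n(Na2CO3) = 1/2 × 0.06467 = 0.03234 mol
mass of Na2CO3 = 0.03234 × 105.99 = 3.427 g

3.427 g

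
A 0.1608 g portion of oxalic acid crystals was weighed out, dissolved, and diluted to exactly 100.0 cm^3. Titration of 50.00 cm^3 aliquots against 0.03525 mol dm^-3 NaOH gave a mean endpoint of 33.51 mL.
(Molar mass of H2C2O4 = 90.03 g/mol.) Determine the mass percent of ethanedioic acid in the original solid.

66.14 %

H2C2O4 + 2 NaOH → Na2C2O4 + 2 H2O
n(NaOH) per titration = 0.03351 × 0.03525 = 1.181 × 10^-3 mol
From the 1:2 ratio, n(H2C2O4) in each aliquot = 1/2 × 1.181 × 10^-3 = 5.906 × 10^-4 mol
n(H2C2O4) in the whole flask = 5.906 × 10^-4 × 100.0/50.00 = 1.181 × 10^-3 mol
mass of H2C2O4 = 1.181 × 10^-3 × 90.03 = 0.1063 g
% H2C2O4 = 0.1063 / 0.1608 × 100 = 66.14 %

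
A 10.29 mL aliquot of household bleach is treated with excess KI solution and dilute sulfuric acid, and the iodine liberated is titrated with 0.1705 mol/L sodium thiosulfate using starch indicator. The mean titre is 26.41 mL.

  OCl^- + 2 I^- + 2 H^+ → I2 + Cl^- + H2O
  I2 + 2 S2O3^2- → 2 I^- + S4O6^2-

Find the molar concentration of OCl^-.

0.2188 mol/L

n(S2O3^2-) = 0.02641 × 0.1705 = 4.503 × 10^-3 mol
n(I2) = n(S2O3^2-)/2 = 2.251 × 10^-3 mol
n(OCl^-) in the aliquot = 2.251 × 10^-3 mol (1:1 ratio)
[OCl^-] = 2.251 × 10^-3 / 0.01029 = 0.2188 mol/L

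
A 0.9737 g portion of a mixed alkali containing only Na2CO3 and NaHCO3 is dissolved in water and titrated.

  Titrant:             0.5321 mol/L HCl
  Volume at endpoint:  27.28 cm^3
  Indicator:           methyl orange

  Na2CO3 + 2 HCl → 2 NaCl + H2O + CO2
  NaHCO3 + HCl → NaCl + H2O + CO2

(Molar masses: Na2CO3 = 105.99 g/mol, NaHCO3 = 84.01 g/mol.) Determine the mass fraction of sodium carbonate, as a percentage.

43.13 %

n(HCl) = 0.02728 × 0.5321 = 0.01452 mol
Let x = n(Na2CO3), y = n(NaHCO3).
Titrant: 2x + 1y = 0.01452;  mass: 105.99x + 84.01y = 0.9737
Solving, x = 3.962 × 10^-3 mol, y = 6.592 × 10^-3 mol
mass of Na2CO3 = 3.962 × 10^-3 × 105.99 = 0.4199 g
% Na2CO3 = 0.4199 / 0.9737 × 100 = 43.13 %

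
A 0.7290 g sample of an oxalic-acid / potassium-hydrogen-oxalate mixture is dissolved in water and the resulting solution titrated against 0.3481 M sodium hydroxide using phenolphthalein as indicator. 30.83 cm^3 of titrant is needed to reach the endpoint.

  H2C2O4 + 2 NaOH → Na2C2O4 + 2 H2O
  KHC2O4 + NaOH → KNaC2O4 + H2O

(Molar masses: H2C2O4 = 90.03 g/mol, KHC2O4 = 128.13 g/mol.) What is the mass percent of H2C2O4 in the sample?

n(NaOH) = 0.03083 × 0.3481 = 0.01073 mol
Let x = n(H2C2O4), y = n(KHC2O4).
Titrant: 2x + 1y = 0.01073;  mass: 90.03x + 128.13y = 0.7290
Solving, x = 3.887 × 10^-3 mol, y = 2.959 × 10^-3 mol
mass of H2C2O4 = 3.887 × 10^-3 × 90.03 = 0.3499 g
% H2C2O4 = 0.3499 / 0.7290 × 100 = 48.00 %

48.00 %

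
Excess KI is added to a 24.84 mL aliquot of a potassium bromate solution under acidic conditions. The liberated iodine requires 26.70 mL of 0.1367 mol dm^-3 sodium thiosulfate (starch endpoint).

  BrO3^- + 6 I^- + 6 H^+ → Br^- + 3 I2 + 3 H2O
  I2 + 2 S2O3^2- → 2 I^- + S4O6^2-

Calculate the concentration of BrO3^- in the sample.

0.02449 mol/L

n(S2O3^2-) = 0.02670 × 0.1367 = 3.650 × 10^-3 mol
n(I2) = n(S2O3^2-)/2 = 1.825 × 10^-3 mol
From the 1:3 ratio, n(BrO3^-) in the aliquot = 1/3 × 1.825 × 10^-3 = 6.083 × 10^-4 mol
[BrO3^-] = 6.083 × 10^-4 / 0.02484 = 0.02449 mol/L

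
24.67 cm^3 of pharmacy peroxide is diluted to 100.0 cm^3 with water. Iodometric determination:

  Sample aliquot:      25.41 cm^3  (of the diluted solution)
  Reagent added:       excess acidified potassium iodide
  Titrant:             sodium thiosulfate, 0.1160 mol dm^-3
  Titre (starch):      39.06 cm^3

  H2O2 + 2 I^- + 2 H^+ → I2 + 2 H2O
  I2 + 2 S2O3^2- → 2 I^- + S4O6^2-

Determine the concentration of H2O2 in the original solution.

n(S2O3^2-) = 0.03906 × 0.1160 = 4.531 × 10^-3 mol
n(I2) = n(S2O3^2-)/2 = 2.265 × 10^-3 mol
n(H2O2) in the aliquot = 2.265 × 10^-3 mol (1:1 ratio)
[H2O2]_dilute = 2.265 × 10^-3 / 0.02541 = 0.08916 mol/L
[H2O2]_original = 0.08916 × 100.0/24.67 = 0.3614 mol/L

0.3614 mol/L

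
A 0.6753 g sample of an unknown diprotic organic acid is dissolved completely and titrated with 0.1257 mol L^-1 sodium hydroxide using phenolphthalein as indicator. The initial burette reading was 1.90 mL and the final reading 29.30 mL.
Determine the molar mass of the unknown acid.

392.1 g/mol

n(NaOH) = 0.02740 L × 0.1257 mol/L = 3.444 × 10^-3 mol
From the 1:2 ratio, n(H2A) = 1/2 × 3.444 × 10^-3 = 1.722 × 10^-3 mol
M = m / n = 0.6753 g / 1.722 × 10^-3 mol = 392.1 g/mol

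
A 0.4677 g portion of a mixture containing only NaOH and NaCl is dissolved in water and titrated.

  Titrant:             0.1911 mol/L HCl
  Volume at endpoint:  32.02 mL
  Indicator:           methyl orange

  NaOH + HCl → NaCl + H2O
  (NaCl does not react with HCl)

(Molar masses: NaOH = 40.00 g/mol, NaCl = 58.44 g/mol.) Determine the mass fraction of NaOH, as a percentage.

n(HCl) = 0.03202 × 0.1911 = 6.119 × 10^-3 mol
Let x = n(NaOH), y = n(NaCl).
Titrant: 1x = 6.119 × 10^-3;  mass: 40.00x + 58.44y = 0.4677
Solving, x = 6.119 × 10^-3 mol, y = 3.815 × 10^-3 mol
mass of NaOH = 6.119 × 10^-3 × 40.00 = 0.2448 g
% NaOH = 0.2448 / 0.4677 × 100 = 52.33 %

52.33 %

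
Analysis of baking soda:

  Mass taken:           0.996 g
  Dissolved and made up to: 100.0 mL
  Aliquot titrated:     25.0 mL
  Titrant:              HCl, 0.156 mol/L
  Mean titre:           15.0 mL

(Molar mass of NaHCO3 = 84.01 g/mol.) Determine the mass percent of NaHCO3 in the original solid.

NaHCO3 + HCl → NaCl + H2O + CO2
n(HCl) per titration = 0.0150 × 0.156 = 2.34 × 10^-3 mol
n(NaHCO3) in each aliquot = 2.34 × 10^-3 mol (1:1 ratio)
n(NaHCO3) in the whole flask = 2.34 × 10^-3 × 100.0/25.0 = 9.36 × 10^-3 mol
mass of NaHCO3 = 9.36 × 10^-3 × 84.01 = 0.786 g
% NaHCO3 = 0.786 / 0.996 × 100 = 78.9 %

78.9 %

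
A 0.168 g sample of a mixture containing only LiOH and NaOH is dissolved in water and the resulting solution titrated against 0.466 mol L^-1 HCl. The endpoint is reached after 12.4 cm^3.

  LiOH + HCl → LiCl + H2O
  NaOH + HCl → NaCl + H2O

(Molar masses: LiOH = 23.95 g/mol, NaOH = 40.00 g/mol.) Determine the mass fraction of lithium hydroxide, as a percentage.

56.1 %

n(HCl) = 0.0124 × 0.466 = 5.78 × 10^-3 mol
Let x = n(LiOH), y = n(NaOH).
Titrant: 1x + 1y = 5.78 × 10^-3;  mass: 23.95x + 40.00y = 0.168
Solving, x = 3.93 × 10^-3 mol, y = 1.84 × 10^-3 mol
mass of LiOH = 3.93 × 10^-3 × 23.95 = 0.0942 g
% LiOH = 0.0942 / 0.168 × 100 = 56.1 %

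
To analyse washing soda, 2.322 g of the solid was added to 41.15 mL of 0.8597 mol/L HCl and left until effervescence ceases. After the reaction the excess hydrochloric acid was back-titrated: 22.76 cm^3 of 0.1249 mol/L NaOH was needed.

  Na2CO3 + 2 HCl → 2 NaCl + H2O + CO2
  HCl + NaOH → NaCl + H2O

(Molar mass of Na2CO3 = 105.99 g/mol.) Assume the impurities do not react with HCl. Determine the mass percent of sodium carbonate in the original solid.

n(HCl) added = 0.04115 × 0.8597 = 0.03538 mol
n(NaOH) used in back-titration = 0.02276 × 0.1249 = 2.843 × 10^-3 mol
n(HCl) left over = 2.843 × 10^-3 mol (1:1 ratio)
n(HCl) consumed by analyte = 0.03538 − 2.843 × 10^-3 = 0.03253 mol
From the 1:2 ratio, n(Na2CO3) = 1/2 × 0.03253 = 0.01627 mol
mass of Na2CO3 = 0.01627 × 105.99 = 1.724 g
% Na2CO3 = 1.724 / 2.322 × 100 = 74.25 %

74.25 %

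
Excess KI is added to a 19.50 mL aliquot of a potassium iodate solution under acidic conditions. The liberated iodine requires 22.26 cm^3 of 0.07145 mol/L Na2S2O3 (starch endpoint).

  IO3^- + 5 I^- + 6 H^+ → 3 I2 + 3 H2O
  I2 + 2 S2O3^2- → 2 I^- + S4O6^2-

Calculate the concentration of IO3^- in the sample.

n(S2O3^2-) = 0.02226 × 0.07145 = 1.590 × 10^-3 mol
n(I2) = n(S2O3^2-)/2 = 7.952 × 10^-4 mol
From the 1:3 ratio, n(IO3^-) in the aliquot = 1/3 × 7.952 × 10^-4 = 2.651 × 10^-4 mol
[IO3^-] = 2.651 × 10^-4 / 0.01950 = 0.01359 mol/L

0.01359 mol/L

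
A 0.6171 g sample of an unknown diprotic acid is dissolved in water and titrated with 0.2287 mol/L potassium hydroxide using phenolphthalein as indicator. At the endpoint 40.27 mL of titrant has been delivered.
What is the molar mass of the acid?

134.0 g/mol

n(KOH) = 0.04027 L × 0.2287 mol/L = 9.210 × 10^-3 mol
From the 1:2 ratio, n(H2A) = 1/2 × 9.210 × 10^-3 = 4.605 × 10^-3 mol
M = m / n = 0.6171 g / 4.605 × 10^-3 mol = 134.0 g/mol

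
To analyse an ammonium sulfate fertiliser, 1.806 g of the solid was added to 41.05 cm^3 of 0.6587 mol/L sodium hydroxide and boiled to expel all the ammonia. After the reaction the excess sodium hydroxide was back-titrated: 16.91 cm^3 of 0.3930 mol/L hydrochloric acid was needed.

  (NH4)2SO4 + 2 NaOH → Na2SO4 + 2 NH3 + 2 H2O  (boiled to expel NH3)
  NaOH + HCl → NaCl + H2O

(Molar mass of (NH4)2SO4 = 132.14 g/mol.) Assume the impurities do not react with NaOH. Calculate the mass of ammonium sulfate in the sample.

1.347 g

n(NaOH) added = 0.04105 × 0.6587 = 0.02704 mol
n(HCl) used in back-titration = 0.01691 × 0.3930 = 6.646 × 10^-3 mol
n(NaOH) left over = 6.646 × 10^-3 mol (1:1 ratio)
n(NaOH) consumed by analyte = 0.02704 − 6.646 × 10^-3 = 0.02039 mol
From the 1:2 ratio, n((NH4)2SO4) = 1/2 × 0.02039 = 0.01020 mol
mass of (NH4)2SO4 = 0.01020 × 132.14 = 1.347 g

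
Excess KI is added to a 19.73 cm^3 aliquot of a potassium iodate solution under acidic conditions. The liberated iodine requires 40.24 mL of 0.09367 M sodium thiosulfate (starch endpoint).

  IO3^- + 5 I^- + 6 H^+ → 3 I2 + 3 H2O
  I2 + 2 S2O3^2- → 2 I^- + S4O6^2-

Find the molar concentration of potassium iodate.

0.03184 M

n(S2O3^2-) = 0.04024 × 0.09367 = 3.769 × 10^-3 mol
n(I2) = n(S2O3^2-)/2 = 1.885 × 10^-3 mol
From the 1:3 ratio, n(IO3^-) in the aliquot = 1/3 × 1.885 × 10^-3 = 6.282 × 10^-4 mol
[IO3^-] = 6.282 × 10^-4 / 0.01973 = 0.03184 mol/L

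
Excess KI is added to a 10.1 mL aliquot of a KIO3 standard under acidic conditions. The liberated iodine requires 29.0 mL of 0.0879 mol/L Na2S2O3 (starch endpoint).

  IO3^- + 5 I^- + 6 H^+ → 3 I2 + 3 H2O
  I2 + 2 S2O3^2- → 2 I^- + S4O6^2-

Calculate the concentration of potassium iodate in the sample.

0.0421 mol/L

n(S2O3^2-) = 0.0290 × 0.0879 = 2.55 × 10^-3 mol
n(I2) = n(S2O3^2-)/2 = 1.27 × 10^-3 mol
From the 1:3 ratio, n(IO3^-) in the aliquot = 1/3 × 1.27 × 10^-3 = 4.25 × 10^-4 mol
[IO3^-] = 4.25 × 10^-4 / 0.0101 = 0.0421 mol/L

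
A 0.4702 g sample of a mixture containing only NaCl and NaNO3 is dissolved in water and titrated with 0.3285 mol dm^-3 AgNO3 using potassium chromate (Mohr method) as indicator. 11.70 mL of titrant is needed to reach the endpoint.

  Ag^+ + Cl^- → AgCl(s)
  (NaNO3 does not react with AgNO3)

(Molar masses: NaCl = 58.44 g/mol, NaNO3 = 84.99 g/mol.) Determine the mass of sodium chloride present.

0.2246 g

n(AgNO3) = 0.01170 × 0.3285 = 3.843 × 10^-3 mol
Let x = n(NaCl), y = n(NaNO3).
Titrant: 1x = 3.843 × 10^-3;  mass: 58.44x + 84.99y = 0.4702
Solving, x = 3.843 × 10^-3 mol, y = 2.890 × 10^-3 mol
mass of NaCl = 3.843 × 10^-3 × 58.44 = 0.2246 g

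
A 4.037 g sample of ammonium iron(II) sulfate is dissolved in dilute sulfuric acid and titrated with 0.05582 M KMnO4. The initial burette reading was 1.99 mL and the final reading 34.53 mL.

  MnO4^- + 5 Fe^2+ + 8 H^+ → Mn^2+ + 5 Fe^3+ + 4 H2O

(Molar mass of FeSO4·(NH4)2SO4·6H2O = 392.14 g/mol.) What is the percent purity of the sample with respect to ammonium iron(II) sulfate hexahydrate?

88.22 %

n(KMnO4) = 0.03254 L × 0.05582 mol/L = 1.816 × 10^-3 mol
From the 5:1 ratio, n(FeSO4·(NH4)2SO4·6H2O) = 5/1 × 1.816 × 10^-3 = 9.082 × 10^-3 mol
mass of FeSO4·(NH4)2SO4·6H2O = 9.082 × 10^-3 × 392.14 g/mol = 3.561 g
% FeSO4·(NH4)2SO4·6H2O = 3.561 / 4.037 × 100 = 88.22 %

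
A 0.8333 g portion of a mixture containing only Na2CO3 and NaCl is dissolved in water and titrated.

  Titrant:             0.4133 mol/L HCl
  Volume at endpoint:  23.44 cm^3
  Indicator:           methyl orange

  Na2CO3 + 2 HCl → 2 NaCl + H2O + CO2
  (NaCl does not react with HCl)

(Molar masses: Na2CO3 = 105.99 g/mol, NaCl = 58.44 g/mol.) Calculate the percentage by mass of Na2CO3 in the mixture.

n(HCl) = 0.02344 × 0.4133 = 9.688 × 10^-3 mol
Let x = n(Na2CO3), y = n(NaCl).
Titrant: 2x = 9.688 × 10^-3;  mass: 105.99x + 58.44y = 0.8333
Solving, x = 4.844 × 10^-3 mol, y = 5.474 × 10^-3 mol
mass of Na2CO3 = 4.844 × 10^-3 × 105.99 = 0.5134 g
% Na2CO3 = 0.5134 / 0.8333 × 100 = 61.61 %

61.61 %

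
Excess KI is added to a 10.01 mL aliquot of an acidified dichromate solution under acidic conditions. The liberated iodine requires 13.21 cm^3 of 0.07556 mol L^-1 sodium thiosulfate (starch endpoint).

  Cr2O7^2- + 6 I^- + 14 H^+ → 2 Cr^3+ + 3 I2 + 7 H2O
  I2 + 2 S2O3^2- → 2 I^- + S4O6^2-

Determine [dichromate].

0.01662 mol/L

n(S2O3^2-) = 0.01321 × 0.07556 = 9.981 × 10^-4 mol
n(I2) = n(S2O3^2-)/2 = 4.991 × 10^-4 mol
From the 1:3 ratio, n(Cr2O7^2-) in the aliquot = 1/3 × 4.991 × 10^-4 = 1.664 × 10^-4 mol
[Cr2O7^2-] = 1.664 × 10^-4 / 0.01001 = 0.01662 mol/L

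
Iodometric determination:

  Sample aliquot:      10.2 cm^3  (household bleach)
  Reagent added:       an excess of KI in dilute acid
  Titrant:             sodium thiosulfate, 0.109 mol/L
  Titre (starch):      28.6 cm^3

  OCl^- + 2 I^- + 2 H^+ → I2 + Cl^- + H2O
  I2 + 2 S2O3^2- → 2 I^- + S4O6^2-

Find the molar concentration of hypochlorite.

0.153 mol/L

n(S2O3^2-) = 0.0286 × 0.109 = 3.12 × 10^-3 mol
n(I2) = n(S2O3^2-)/2 = 1.56 × 10^-3 mol
n(OCl^-) in the aliquot = 1.56 × 10^-3 mol (1:1 ratio)
[OCl^-] = 1.56 × 10^-3 / 0.0102 = 0.153 mol/L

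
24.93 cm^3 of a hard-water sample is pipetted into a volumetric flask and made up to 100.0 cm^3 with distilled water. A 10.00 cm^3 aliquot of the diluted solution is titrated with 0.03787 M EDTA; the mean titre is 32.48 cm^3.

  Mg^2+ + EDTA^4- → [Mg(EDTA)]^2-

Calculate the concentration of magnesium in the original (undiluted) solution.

n(EDTA) = 0.03248 × 0.03787 = 1.230 × 10^-3 mol
n(Mg2+) in the aliquot = 1.230 × 10^-3 mol (1:1 ratio)
[Mg2+]_dilute = 1.230 × 10^-3 / 0.01000 = 0.1230 mol/L
Dilution factor = 100.0 / 24.93 = 4.011
[Mg2+]_stock = 0.1230 × 4.011 = 0.4934 mol/L

0.4934 M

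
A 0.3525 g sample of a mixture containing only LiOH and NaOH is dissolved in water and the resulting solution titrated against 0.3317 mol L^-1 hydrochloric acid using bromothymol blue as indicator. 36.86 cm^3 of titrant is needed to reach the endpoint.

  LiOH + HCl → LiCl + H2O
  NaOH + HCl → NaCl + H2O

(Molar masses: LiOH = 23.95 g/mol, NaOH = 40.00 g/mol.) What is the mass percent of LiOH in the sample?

57.81 %

n(HCl) = 0.03686 × 0.3317 = 0.01223 mol
Let x = n(LiOH), y = n(NaOH).
Titrant: 1x + 1y = 0.01223;  mass: 23.95x + 40.00y = 0.3525
Solving, x = 8.508 × 10^-3 mol, y = 3.718 × 10^-3 mol
mass of LiOH = 8.508 × 10^-3 × 23.95 = 0.2038 g
% LiOH = 0.2038 / 0.3525 × 100 = 57.81 %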